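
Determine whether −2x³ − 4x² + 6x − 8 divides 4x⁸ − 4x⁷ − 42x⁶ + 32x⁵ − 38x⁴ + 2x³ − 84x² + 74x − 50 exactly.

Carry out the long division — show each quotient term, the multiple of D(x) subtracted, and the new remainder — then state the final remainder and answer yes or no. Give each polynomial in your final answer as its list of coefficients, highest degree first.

Step 1: lead(4x⁸ − 4x⁷ − 42x⁶ + 32x⁵ − 38x⁴ + 2x³ − 84x² + 74x − 50) ÷ lead(D) = 4x⁸ ÷ −2x³ = −2x⁵. Subtract (−2x⁵)·D = 4x⁸ + 8x⁷ − 12x⁶ + 16x⁵. Remainder: −12x⁷ − 30x⁶ + 16x⁵ − 38x⁴ + 2x³ − 84x² + 74x − 50.
Step 2: lead(−12x⁷ − 30x⁶ + 16x⁵ − 38x⁴ + 2x³ − 84x² + 74x − 50) ÷ lead(D) = −12x⁷ ÷ −2x³ = 6x⁴. Subtract (6x⁴)·D = −12x⁷ − 24x⁶ + 36x⁵ − 48x⁴. Remainder: −6x⁶ − 20x⁵ + 10x⁴ + 2x³ − 84x² + 74x − 50.
Step 3: lead(−6x⁶ − 20x⁵ + 10x⁴ + 2x³ − 84x² + 74x − 50) ÷ lead(D) = −6x⁶ ÷ −2x³ = 3x³. Subtract (3x³)·D = −6x⁶ − 12x⁵ + 18x⁴ − 24x³. Remainder: −8x⁵ − 8x⁴ + 26x³ − 84x² + 74x − 50.
Step 4: lead(−8x⁵ − 8x⁴ + 26x³ − 84x² + 74x − 50) ÷ lead(D) = −8x⁵ ÷ −2x³ = 4x². Subtract (4x²)·D = −8x⁵ − 16x⁴ + 24x³ − 32x². Remainder: 8x⁴ + 2x³ − 52x² + 74x − 50.
Step 5: lead(8x⁴ + 2x³ − 52x² + 74x − 50) ÷ lead(D) = 8x⁴ ÷ −2x³ = −4x. Subtract (−4x)·D = 8x⁴ + 16x³ − 24x² + 32x. Remainder: −14x³ − 28x² + 42x − 50.
Step 6: lead(−14x³ − 28x² + 42x − 50) ÷ lead(D) = −14x³ ÷ −2x³ = 7. Subtract (7)·D = −14x³ − 28x² + 42x − 56. Remainder: 6.

R = [6], so D(x) is not a factor of P(x). no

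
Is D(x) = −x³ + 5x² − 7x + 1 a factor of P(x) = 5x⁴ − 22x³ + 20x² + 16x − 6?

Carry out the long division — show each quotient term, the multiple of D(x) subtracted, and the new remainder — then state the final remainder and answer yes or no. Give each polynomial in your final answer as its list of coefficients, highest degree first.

Step 1: lead(5x⁴ − 22x³ + 20x² + 16x − 6) ÷ lead(D) = 5x⁴ ÷ −x³ = −5x. Subtract (−5x)·D = 5x⁴ − 25x³ + 35x² − 5x. Remainder: 3x³ − 15x² + 21x − 6.
Step 2: lead(3x³ − 15x² + 21x − 6) ÷ lead(D) = 3x³ ÷ −x³ = −3. Subtract (−3)·D = 3x³ − 15x² + 21x − 3. Remainder: −3.

R = [-3], so D(x) is not a factor of P(x). no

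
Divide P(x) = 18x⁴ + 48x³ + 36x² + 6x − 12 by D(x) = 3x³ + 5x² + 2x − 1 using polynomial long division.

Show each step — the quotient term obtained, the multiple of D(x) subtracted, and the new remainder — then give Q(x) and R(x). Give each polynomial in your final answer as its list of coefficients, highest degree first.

Step 1: lead(18x⁴ + 48x³ + 36x² + 6x − 12) ÷ lead(D) = 18x⁴ ÷ 3x³ = 6x. Subtract (6x)·D = 18x⁴ + 30x³ + 12x² − 6x. Remainder: 18x³ + 24x² + 12x − 12.
Step 2: lead(18x³ + 24x² + 12x − 12) ÷ lead(D) = 18x³ ÷ 3x³ = 6. Subtract (6)·D = 18x³ + 30x² + 12x − 6. Remainder: −6x² − 6.

Q = [6, 6]; R = [-6, 0, -6]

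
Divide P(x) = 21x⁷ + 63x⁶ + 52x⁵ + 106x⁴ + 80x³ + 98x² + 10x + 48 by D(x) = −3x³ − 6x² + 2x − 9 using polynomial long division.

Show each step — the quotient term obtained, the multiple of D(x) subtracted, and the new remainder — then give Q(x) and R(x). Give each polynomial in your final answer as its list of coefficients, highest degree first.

Q = [-7, -7, -8, -3, -5]; R = [2, -7, 3]

Step 1: lead(21x⁷ + 63x⁶ + 52x⁵ + 106x⁴ + 80x³ + 98x² + 10x + 48) ÷ lead(D) = 21x⁷ ÷ −3x³ = −7x⁴. Subtract (−7x⁴)·D = 21x⁷ + 42x⁶ − 14x⁵ + 63x⁴. Remainder: 21x⁶ + 66x⁵ + 43x⁴ + 80x³ + 98x² + 10x + 48.
Step 2: lead(21x⁶ + 66x⁵ + 43x⁴ + 80x³ + 98x² + 10x + 48) ÷ lead(D) = 21x⁶ ÷ −3x³ = −7x³. Subtract (−7x³)·D = 21x⁶ + 42x⁵ − 14x⁴ + 63x³. Remainder: 24x⁵ + 57x⁴ + 17x³ + 98x² + 10x + 48.
Step 3: lead(24x⁵ + 57x⁴ + 17x³ + 98x² + 10x + 48) ÷ lead(D) = 24x⁵ ÷ −3x³ = −8x². Subtract (−8x²)·D = 24x⁵ + 48x⁴ − 16x³ + 72x². Remainder: 9x⁴ + 33x³ + 26x² + 10x + 48.
Step 4: lead(9x⁴ + 33x³ + 26x² + 10x + 48) ÷ lead(D) = 9x⁴ ÷ −3x³ = −3x. Subtract (−3x)·D = 9x⁴ + 18x³ − 6x² + 27x. Remainder: 15x³ + 32x² − 17x + 48.
Step 5: lead(15x³ + 32x² − 17x + 48) ÷ lead(D) = 15x³ ÷ −3x³ = −5. Subtract (−5)·D = 15x³ + 30x² − 10x + 45. Remainder: 2x² − 7x + 3.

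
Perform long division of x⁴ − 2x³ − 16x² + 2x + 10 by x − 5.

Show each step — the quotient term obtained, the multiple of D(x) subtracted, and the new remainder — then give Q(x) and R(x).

Q(x) = x³ + 3x² − x − 3; R(x) = −5

Step 1: lead(x⁴ − 2x³ − 16x² + 2x + 10) ÷ lead(D) = x⁴ ÷ x = x³. Subtract (x³)·D = x⁴ − 5x³. Remainder: 3x³ − 16x² + 2x + 10.
Step 2: lead(3x³ − 16x² + 2x + 10) ÷ lead(D) = 3x³ ÷ x = 3x². Subtract (3x²)·D = 3x³ − 15x². Remainder: −x² + 2x + 10.
Step 3: lead(−x² + 2x + 10) ÷ lead(D) = −x² ÷ x = −x. Subtract (−x)·D = −x² + 5x. Remainder: −3x + 10.
Step 4: lead(−3x + 10) ÷ lead(D) = −3x ÷ x = −3. Subtract (−3)·D = −3x + 15. Remainder: −5.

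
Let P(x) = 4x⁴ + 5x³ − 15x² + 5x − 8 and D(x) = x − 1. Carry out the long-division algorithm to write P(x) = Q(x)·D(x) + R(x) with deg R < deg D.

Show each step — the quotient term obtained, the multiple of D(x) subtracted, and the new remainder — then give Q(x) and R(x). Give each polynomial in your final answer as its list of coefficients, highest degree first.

Step 1: lead(4x⁴ + 5x³ − 15x² + 5x − 8) ÷ lead(D) = 4x⁴ ÷ x = 4x³. Subtract (4x³)·D = 4x⁴ − 4x³. Remainder: 9x³ − 15x² + 5x − 8.
Step 2: lead(9x³ − 15x² + 5x − 8) ÷ lead(D) = 9x³ ÷ x = 9x². Subtract (9x²)·D = 9x³ − 9x². Remainder: −6x² + 5x − 8.
Step 3: lead(−6x² + 5x − 8) ÷ lead(D) = −6x² ÷ x = −6x. Subtract (−6x)·D = −6x² + 6x. Remainder: −x − 8.
Step 4: lead(−x − 8) ÷ lead(D) = −x ÷ x = −1. Subtract (−1)·D = −x + 1. Remainder: −9.

Q = [4, 9, -6, -1]; R = [-9]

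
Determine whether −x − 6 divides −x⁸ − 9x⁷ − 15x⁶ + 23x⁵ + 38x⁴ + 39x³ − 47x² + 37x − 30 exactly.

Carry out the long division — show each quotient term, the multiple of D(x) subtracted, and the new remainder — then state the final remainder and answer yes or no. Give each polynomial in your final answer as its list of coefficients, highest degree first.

Step 1: lead(−x⁸ − 9x⁷ − 15x⁶ + 23x⁵ + 38x⁴ + 39x³ − 47x² + 37x − 30) ÷ lead(D) = −x⁸ ÷ −x = x⁷. Subtract (x⁷)·D = −x⁸ − 6x⁷. Remainder: −3x⁷ − 15x⁶ + 23x⁵ + 38x⁴ + 39x³ − 47x² + 37x − 30.
Step 2: lead(−3x⁷ − 15x⁶ + 23x⁵ + 38x⁴ + 39x³ − 47x² + 37x − 30) ÷ lead(D) = −3x⁷ ÷ −x = 3x⁶. Subtract (3x⁶)·D = −3x⁷ − 18x⁶. Remainder: 3x⁶ + 23x⁵ + 38x⁴ + 39x³ − 47x² + 37x − 30.
Step 3: lead(3x⁶ + 23x⁵ + 38x⁴ + 39x³ − 47x² + 37x − 30) ÷ lead(D) = 3x⁶ ÷ −x = −3x⁵. Subtract (−3x⁵)·D = 3x⁶ + 18x⁵. Remainder: 5x⁵ + 38x⁴ + 39x³ − 47x² + 37x − 30.
Step 4: lead(5x⁵ + 38x⁴ + 39x³ − 47x² + 37x − 30) ÷ lead(D) = 5x⁵ ÷ −x = −5x⁴. Subtract (−5x⁴)·D = 5x⁵ + 30x⁴. Remainder: 8x⁴ + 39x³ − 47x² + 37x − 30.
Step 5: lead(8x⁴ + 39x³ − 47x² + 37x − 30) ÷ lead(D) = 8x⁴ ÷ −x = −8x³. Subtract (−8x³)·D = 8x⁴ + 48x³. Remainder: −9x³ − 47x² + 37x − 30.
Step 6: lead(−9x³ − 47x² + 37x − 30) ÷ lead(D) = −9x³ ÷ −x = 9x². Subtract (9x²)·D = −9x³ − 54x². Remainder: 7x² + 37x − 30.
Step 7: lead(7x² + 37x − 30) ÷ lead(D) = 7x² ÷ −x = −7x. Subtract (−7x)·D = 7x² + 42x. Remainder: −5x − 30.
Step 8: lead(−5x − 30) ÷ lead(D) = −5x ÷ −x = 5. Subtract (5)·D = −5x − 30. Remainder: 0.

R = [0], so D(x) is a factor of P(x). yes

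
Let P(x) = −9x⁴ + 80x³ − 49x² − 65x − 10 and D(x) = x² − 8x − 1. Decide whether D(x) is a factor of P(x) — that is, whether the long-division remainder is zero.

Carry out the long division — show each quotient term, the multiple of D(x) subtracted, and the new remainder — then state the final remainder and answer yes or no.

R(x) = −9x − 4, so D(x) is not a factor of P(x). no

Step 1: lead(−9x⁴ + 80x³ − 49x² − 65x − 10) ÷ lead(D) = −9x⁴ ÷ x² = −9x². Subtract (−9x²)·D = −9x⁴ + 72x³ + 9x². Remainder: 8x³ − 58x² − 65x − 10.
Step 2: lead(8x³ − 58x² − 65x − 10) ÷ lead(D) = 8x³ ÷ x² = 8x. Subtract (8x)·D = 8x³ − 64x² − 8x. Remainder: 6x² − 57x − 10.
Step 3: lead(6x² − 57x − 10) ÷ lead(D) = 6x² ÷ x² = 6. Subtract (6)·D = 6x² − 48x − 6. Remainder: −9x − 4.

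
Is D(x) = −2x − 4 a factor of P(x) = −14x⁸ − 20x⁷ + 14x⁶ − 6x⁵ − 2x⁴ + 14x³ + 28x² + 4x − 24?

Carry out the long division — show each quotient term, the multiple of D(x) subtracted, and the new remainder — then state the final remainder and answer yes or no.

Step 1: lead(−14x⁸ − 20x⁷ + 14x⁶ − 6x⁵ − 2x⁴ + 14x³ + 28x² + 4x − 24) ÷ lead(D) = −14x⁸ ÷ −2x = 7x⁷. Subtract (7x⁷)·D = −14x⁸ − 28x⁷. Remainder: 8x⁷ + 14x⁶ − 6x⁵ − 2x⁴ + 14x³ + 28x² + 4x − 24.
Step 2: lead(8x⁷ + 14x⁶ − 6x⁵ − 2x⁴ + 14x³ + 28x² + 4x − 24) ÷ lead(D) = 8x⁷ ÷ −2x = −4x⁶. Subtract (−4x⁶)·D = 8x⁷ + 16x⁶. Remainder: −2x⁶ − 6x⁵ − 2x⁴ + 14x³ + 28x² + 4x − 24.
Step 3: lead(−2x⁶ − 6x⁵ − 2x⁴ + 14x³ + 28x² + 4x − 24) ÷ lead(D) = −2x⁶ ÷ −2x = x⁵. Subtract (x⁵)·D = −2x⁶ − 4x⁵. Remainder: −2x⁵ − 2x⁴ + 14x³ + 28x² + 4x − 24.
Step 4: lead(−2x⁵ − 2x⁴ + 14x³ + 28x² + 4x − 24) ÷ lead(D) = −2x⁵ ÷ −2x = x⁴. Subtract (x⁴)·D = −2x⁵ − 4x⁴. Remainder: 2x⁴ + 14x³ + 28x² + 4x − 24.
Step 5: lead(2x⁴ + 14x³ + 28x² + 4x − 24) ÷ lead(D) = 2x⁴ ÷ −2x = −x³. Subtract (−x³)·D = 2x⁴ + 4x³. Remainder: 10x³ + 28x² + 4x − 24.
Step 6: lead(10x³ + 28x² + 4x − 24) ÷ lead(D) = 10x³ ÷ −2x = −5x². Subtract (−5x²)·D = 10x³ + 20x². Remainder: 8x² + 4x − 24.
Step 7: lead(8x² + 4x − 24) ÷ lead(D) = 8x² ÷ −2x = −4x. Subtract (−4x)·D = 8x² + 16x. Remainder: −12x − 24.
Step 8: lead(−12x − 24) ÷ lead(D) = −12x ÷ −2x = 6. Subtract (6)·D = −12x − 24. Remainder: 0.

R(x) = 0, so D(x) is a factor of P(x). yes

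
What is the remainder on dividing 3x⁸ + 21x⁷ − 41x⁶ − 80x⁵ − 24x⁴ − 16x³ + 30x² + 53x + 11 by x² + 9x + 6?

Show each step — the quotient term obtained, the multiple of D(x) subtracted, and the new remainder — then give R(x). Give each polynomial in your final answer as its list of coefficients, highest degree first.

Step 1: lead(3x⁸ + 21x⁷ − 41x⁶ − 80x⁵ − 24x⁴ − 16x³ + 30x² + 53x + 11) ÷ lead(D) = 3x⁸ ÷ x² = 3x⁶. Subtract (3x⁶)·D = 3x⁸ + 27x⁷ + 18x⁶. Remainder: −6x⁷ − 59x⁶ − 80x⁵ − 24x⁴ − 16x³ + 30x² + 53x + 11.
Step 2: lead(−6x⁷ − 59x⁶ − 80x⁵ − 24x⁴ − 16x³ + 30x² + 53x + 11) ÷ lead(D) = −6x⁷ ÷ x² = −6x⁵. Subtract (−6x⁵)·D = −6x⁷ − 54x⁶ − 36x⁵. Remainder: −5x⁶ − 44x⁵ − 24x⁴ − 16x³ + 30x² + 53x + 11.
Step 3: lead(−5x⁶ − 44x⁵ − 24x⁴ − 16x³ + 30x² + 53x + 11) ÷ lead(D) = −5x⁶ ÷ x² = −5x⁴. Subtract (−5x⁴)·D = −5x⁶ − 45x⁵ − 30x⁴. Remainder: x⁵ + 6x⁴ − 16x³ + 30x² + 53x + 11.
Step 4: lead(x⁵ + 6x⁴ − 16x³ + 30x² + 53x + 11) ÷ lead(D) = x⁵ ÷ x² = x³. Subtract (x³)·D = x⁵ + 9x⁴ + 6x³. Remainder: −3x⁴ − 22x³ + 30x² + 53x + 11.
Step 5: lead(−3x⁴ − 22x³ + 30x² + 53x + 11) ÷ lead(D) = −3x⁴ ÷ x² = −3x². Subtract (−3x²)·D = −3x⁴ − 27x³ − 18x². Remainder: 5x³ + 48x² + 53x + 11.
Step 6: lead(5x³ + 48x² + 53x + 11) ÷ lead(D) = 5x³ ÷ x² = 5x. Subtract (5x)·D = 5x³ + 45x² + 30x. Remainder: 3x² + 23x + 11.
Step 7: lead(3x² + 23x + 11) ÷ lead(D) = 3x² ÷ x² = 3. Subtract (3)·D = 3x² + 27x + 18. Remainder: −4x − 7.

R = [-4, -7]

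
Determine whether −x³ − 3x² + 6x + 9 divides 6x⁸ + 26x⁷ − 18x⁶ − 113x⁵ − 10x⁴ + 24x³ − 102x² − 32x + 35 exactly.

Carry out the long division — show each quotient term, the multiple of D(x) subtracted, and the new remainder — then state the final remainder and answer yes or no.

Step 1: lead(6x⁸ + 26x⁷ − 18x⁶ − 113x⁵ − 10x⁴ + 24x³ − 102x² − 32x + 35) ÷ lead(D) = 6x⁸ ÷ −x³ = −6x⁵. Subtract (−6x⁵)·D = 6x⁸ + 18x⁷ − 36x⁶ − 54x⁵. Remainder: 8x⁷ + 18x⁶ − 59x⁵ − 10x⁴ + 24x³ − 102x² − 32x + 35.
Step 2: lead(8x⁷ + 18x⁶ − 59x⁵ − 10x⁴ + 24x³ − 102x² − 32x + 35) ÷ lead(D) = 8x⁷ ÷ −x³ = −8x⁴. Subtract (−8x⁴)·D = 8x⁷ + 24x⁶ − 48x⁵ − 72x⁴. Remainder: −6x⁶ − 11x⁵ + 62x⁴ + 24x³ − 102x² − 32x + 35.
Step 3: lead(−6x⁶ − 11x⁵ + 62x⁴ + 24x³ − 102x² − 32x + 35) ÷ lead(D) = −6x⁶ ÷ −x³ = 6x³. Subtract (6x³)·D = −6x⁶ − 18x⁵ + 36x⁴ + 54x³. Remainder: 7x⁵ + 26x⁴ − 30x³ − 102x² − 32x + 35.
Step 4: lead(7x⁵ + 26x⁴ − 30x³ − 102x² − 32x + 35) ÷ lead(D) = 7x⁵ ÷ −x³ = −7x². Subtract (−7x²)·D = 7x⁵ + 21x⁴ − 42x³ − 63x². Remainder: 5x⁴ + 12x³ − 39x² − 32x + 35.
Step 5: lead(5x⁴ + 12x³ − 39x² − 32x + 35) ÷ lead(D) = 5x⁴ ÷ −x³ = −5x. Subtract (−5x)·D = 5x⁴ + 15x³ − 30x² − 45x. Remainder: −3x³ − 9x² + 13x + 35.
Step 6: lead(−3x³ − 9x² + 13x + 35) ÷ lead(D) = −3x³ ÷ −x³ = 3. Subtract (3)·D = −3x³ − 9x² + 18x + 27. Remainder: −5x + 8.

R(x) = −5x + 8, so D(x) is not a factor of P(x). no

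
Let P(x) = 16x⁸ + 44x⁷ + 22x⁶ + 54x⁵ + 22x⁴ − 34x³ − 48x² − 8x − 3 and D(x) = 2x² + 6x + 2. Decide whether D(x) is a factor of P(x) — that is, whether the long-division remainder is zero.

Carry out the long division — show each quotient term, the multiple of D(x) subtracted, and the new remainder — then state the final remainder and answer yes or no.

Step 1: lead(16x⁸ + 44x⁷ + 22x⁶ + 54x⁵ + 22x⁴ − 34x³ − 48x² − 8x − 3) ÷ lead(D) = 16x⁸ ÷ 2x² = 8x⁶. Subtract (8x⁶)·D = 16x⁸ + 48x⁷ + 16x⁶. Remainder: −4x⁷ + 6x⁶ + 54x⁵ + 22x⁴ − 34x³ − 48x² − 8x − 3.
Step 2: lead(−4x⁷ + 6x⁶ + 54x⁵ + 22x⁴ − 34x³ − 48x² − 8x − 3) ÷ lead(D) = −4x⁷ ÷ 2x² = −2x⁵. Subtract (−2x⁵)·D = −4x⁷ − 12x⁶ − 4x⁵. Remainder: 18x⁶ + 58x⁵ + 22x⁴ − 34x³ − 48x² − 8x − 3.
Step 3: lead(18x⁶ + 58x⁵ + 22x⁴ − 34x³ − 48x² − 8x − 3) ÷ lead(D) = 18x⁶ ÷ 2x² = 9x⁴. Subtract (9x⁴)·D = 18x⁶ + 54x⁵ + 18x⁴. Remainder: 4x⁵ + 4x⁴ − 34x³ − 48x² − 8x − 3.
Step 4: lead(4x⁵ + 4x⁴ − 34x³ − 48x² − 8x − 3) ÷ lead(D) = 4x⁵ ÷ 2x² = 2x³. Subtract (2x³)·D = 4x⁵ + 12x⁴ + 4x³. Remainder: −8x⁴ − 38x³ − 48x² − 8x − 3.
Step 5: lead(−8x⁴ − 38x³ − 48x² − 8x − 3) ÷ lead(D) = −8x⁴ ÷ 2x² = −4x². Subtract (−4x²)·D = −8x⁴ − 24x³ − 8x². Remainder: −14x³ − 40x² − 8x − 3.
Step 6: lead(−14x³ − 40x² − 8x − 3) ÷ lead(D) = −14x³ ÷ 2x² = −7x. Subtract (−7x)·D = −14x³ − 42x² − 14x. Remainder: 2x² + 6x − 3.
Step 7: lead(2x² + 6x − 3) ÷ lead(D) = 2x² ÷ 2x² = 1. Subtract (1)·D = 2x² + 6x + 2. Remainder: −5.

R(x) = −5, so D(x) is not a factor of P(x). no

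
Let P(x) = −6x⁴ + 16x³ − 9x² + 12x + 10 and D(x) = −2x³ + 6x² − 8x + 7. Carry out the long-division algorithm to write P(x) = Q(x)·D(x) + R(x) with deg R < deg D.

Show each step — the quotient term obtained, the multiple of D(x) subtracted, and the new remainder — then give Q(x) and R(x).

Step 1: lead(−6x⁴ + 16x³ − 9x² + 12x + 10) ÷ lead(D) = −6x⁴ ÷ −2x³ = 3x. Subtract (3x)·D = −6x⁴ + 18x³ − 24x² + 21x. Remainder: −2x³ + 15x² − 9x + 10.
Step 2: lead(−2x³ + 15x² − 9x + 10) ÷ lead(D) = −2x³ ÷ −2x³ = 1. Subtract (1)·D = −2x³ + 6x² − 8x + 7. Remainder: 9x² − x + 3.

Q(x) = 3x + 1; R(x) = 9x² − x + 3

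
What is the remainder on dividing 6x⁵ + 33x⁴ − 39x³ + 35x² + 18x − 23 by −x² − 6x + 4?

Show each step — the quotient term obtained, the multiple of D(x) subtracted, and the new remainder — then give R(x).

R(x) = −3

Step 1: lead(6x⁵ + 33x⁴ − 39x³ + 35x² + 18x − 23) ÷ lead(D) = 6x⁵ ÷ −x² = −6x³. Subtract (−6x³)·D = 6x⁵ + 36x⁴ − 24x³. Remainder: −3x⁴ − 15x³ + 35x² + 18x − 23.
Step 2: lead(−3x⁴ − 15x³ + 35x² + 18x − 23) ÷ lead(D) = −3x⁴ ÷ −x² = 3x². Subtract (3x²)·D = −3x⁴ − 18x³ + 12x². Remainder: 3x³ + 23x² + 18x − 23.
Step 3: lead(3x³ + 23x² + 18x − 23) ÷ lead(D) = 3x³ ÷ −x² = −3x. Subtract (−3x)·D = 3x³ + 18x² − 12x. Remainder: 5x² + 30x − 23.
Step 4: lead(5x² + 30x − 23) ÷ lead(D) = 5x² ÷ −x² = −5. Subtract (−5)·D = 5x² + 30x − 20. Remainder: −3.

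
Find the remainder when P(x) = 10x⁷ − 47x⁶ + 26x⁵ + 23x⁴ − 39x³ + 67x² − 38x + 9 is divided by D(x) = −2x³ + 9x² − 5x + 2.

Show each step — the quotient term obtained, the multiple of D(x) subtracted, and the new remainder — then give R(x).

R(x) = −6x − 3

Step 1: lead(10x⁷ − 47x⁶ + 26x⁵ + 23x⁴ − 39x³ + 67x² − 38x + 9) ÷ lead(D) = 10x⁷ ÷ −2x³ = −5x⁴. Subtract (−5x⁴)·D = 10x⁷ − 45x⁶ + 25x⁵ − 10x⁴. Remainder: −2x⁶ + x⁵ + 33x⁴ − 39x³ + 67x² − 38x + 9.
Step 2: lead(−2x⁶ + x⁵ + 33x⁴ − 39x³ + 67x² − 38x + 9) ÷ lead(D) = −2x⁶ ÷ −2x³ = x³. Subtract (x³)·D = −2x⁶ + 9x⁵ − 5x⁴ + 2x³. Remainder: −8x⁵ + 38x⁴ − 41x³ + 67x² − 38x + 9.
Step 3: lead(−8x⁵ + 38x⁴ − 41x³ + 67x² − 38x + 9) ÷ lead(D) = −8x⁵ ÷ −2x³ = 4x². Subtract (4x²)·D = −8x⁵ + 36x⁴ − 20x³ + 8x². Remainder: 2x⁴ − 21x³ + 59x² − 38x + 9.
Step 4: lead(2x⁴ − 21x³ + 59x² − 38x + 9) ÷ lead(D) = 2x⁴ ÷ −2x³ = −x. Subtract (−x)·D = 2x⁴ − 9x³ + 5x² − 2x. Remainder: −12x³ + 54x² − 36x + 9.
Step 5: lead(−12x³ + 54x² − 36x + 9) ÷ lead(D) = −12x³ ÷ −2x³ = 6. Subtract (6)·D = −12x³ + 54x² − 30x + 12. Remainder: −6x − 3.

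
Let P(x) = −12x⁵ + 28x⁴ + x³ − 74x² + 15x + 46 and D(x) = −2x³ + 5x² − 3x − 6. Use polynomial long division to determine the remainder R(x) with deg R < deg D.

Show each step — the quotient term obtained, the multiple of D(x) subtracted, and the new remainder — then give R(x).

R(x) = 4

Step 1: lead(−12x⁵ + 28x⁴ + x³ − 74x² + 15x + 46) ÷ lead(D) = −12x⁵ ÷ −2x³ = 6x². Subtract (6x²)·D = −12x⁵ + 30x⁴ − 18x³ − 36x². Remainder: −2x⁴ + 19x³ − 38x² + 15x + 46.
Step 2: lead(−2x⁴ + 19x³ − 38x² + 15x + 46) ÷ lead(D) = −2x⁴ ÷ −2x³ = x. Subtract (x)·D = −2x⁴ + 5x³ − 3x² − 6x. Remainder: 14x³ − 35x² + 21x + 46.
Step 3: lead(14x³ − 35x² + 21x + 46) ÷ lead(D) = 14x³ ÷ −2x³ = −7. Subtract (−7)·D = 14x³ − 35x² + 21x + 42. Remainder: 4.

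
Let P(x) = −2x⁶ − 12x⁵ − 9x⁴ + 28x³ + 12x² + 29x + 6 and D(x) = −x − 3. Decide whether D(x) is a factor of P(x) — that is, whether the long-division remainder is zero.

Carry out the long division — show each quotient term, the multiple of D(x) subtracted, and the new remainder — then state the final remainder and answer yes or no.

Step 1: lead(−2x⁶ − 12x⁵ − 9x⁴ + 28x³ + 12x² + 29x + 6) ÷ lead(D) = −2x⁶ ÷ −x = 2x⁵. Subtract (2x⁵)·D = −2x⁶ − 6x⁵. Remainder: −6x⁵ − 9x⁴ + 28x³ + 12x² + 29x + 6.
Step 2: lead(−6x⁵ − 9x⁴ + 28x³ + 12x² + 29x + 6) ÷ lead(D) = −6x⁵ ÷ −x = 6x⁴. Subtract (6x⁴)·D = −6x⁵ − 18x⁴. Remainder: 9x⁴ + 28x³ + 12x² + 29x + 6.
Step 3: lead(9x⁴ + 28x³ + 12x² + 29x + 6) ÷ lead(D) = 9x⁴ ÷ −x = −9x³. Subtract (−9x³)·D = 9x⁴ + 27x³. Remainder: x³ + 12x² + 29x + 6.
Step 4: lead(x³ + 12x² + 29x + 6) ÷ lead(D) = x³ ÷ −x = −x². Subtract (−x²)·D = x³ + 3x². Remainder: 9x² + 29x + 6.
Step 5: lead(9x² + 29x + 6) ÷ lead(D) = 9x² ÷ −x = −9x. Subtract (−9x)·D = 9x² + 27x. Remainder: 2x + 6.
Step 6: lead(2x + 6) ÷ lead(D) = 2x ÷ −x = −2. Subtract (−2)·D = 2x + 6. Remainder: 0.

R(x) = 0, so D(x) is a factor of P(x). yes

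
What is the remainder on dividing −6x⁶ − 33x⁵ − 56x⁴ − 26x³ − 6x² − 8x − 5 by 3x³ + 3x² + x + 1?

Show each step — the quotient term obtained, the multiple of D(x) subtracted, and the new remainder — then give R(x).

R(x) = −3x − 9

Step 1: lead(−6x⁶ − 33x⁵ − 56x⁴ − 26x³ − 6x² − 8x − 5) ÷ lead(D) = −6x⁶ ÷ 3x³ = −2x³. Subtract (−2x³)·D = −6x⁶ − 6x⁵ − 2x⁴ − 2x³. Remainder: −27x⁵ − 54x⁴ − 24x³ − 6x² − 8x − 5.
Step 2: lead(−27x⁵ − 54x⁴ − 24x³ − 6x² − 8x − 5) ÷ lead(D) = −27x⁵ ÷ 3x³ = −9x². Subtract (−9x²)·D = −27x⁵ − 27x⁴ − 9x³ − 9x². Remainder: −27x⁴ − 15x³ + 3x² − 8x − 5.
Step 3: lead(−27x⁴ − 15x³ + 3x² − 8x − 5) ÷ lead(D) = −27x⁴ ÷ 3x³ = −9x. Subtract (−9x)·D = −27x⁴ − 27x³ − 9x² − 9x. Remainder: 12x³ + 12x² + x − 5.
Step 4: lead(12x³ + 12x² + x − 5) ÷ lead(D) = 12x³ ÷ 3x³ = 4. Subtract (4)·D = 12x³ + 12x² + 4x + 4. Remainder: −3x − 9.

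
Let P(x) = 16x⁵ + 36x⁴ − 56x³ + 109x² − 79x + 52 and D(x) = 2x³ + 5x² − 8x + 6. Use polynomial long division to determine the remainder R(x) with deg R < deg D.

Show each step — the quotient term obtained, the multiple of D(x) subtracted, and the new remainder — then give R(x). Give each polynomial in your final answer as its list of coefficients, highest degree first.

Step 1: lead(16x⁵ + 36x⁴ − 56x³ + 109x² − 79x + 52) ÷ lead(D) = 16x⁵ ÷ 2x³ = 8x². Subtract (8x²)·D = 16x⁵ + 40x⁴ − 64x³ + 48x². Remainder: −4x⁴ + 8x³ + 61x² − 79x + 52.
Step 2: lead(−4x⁴ + 8x³ + 61x² − 79x + 52) ÷ lead(D) = −4x⁴ ÷ 2x³ = −2x. Subtract (−2x)·D = −4x⁴ − 10x³ + 16x² − 12x. Remainder: 18x³ + 45x² − 67x + 52.
Step 3: lead(18x³ + 45x² − 67x + 52) ÷ lead(D) = 18x³ ÷ 2x³ = 9. Subtract (9)·D = 18x³ + 45x² − 72x + 54. Remainder: 5x − 2.

R = [5, -2]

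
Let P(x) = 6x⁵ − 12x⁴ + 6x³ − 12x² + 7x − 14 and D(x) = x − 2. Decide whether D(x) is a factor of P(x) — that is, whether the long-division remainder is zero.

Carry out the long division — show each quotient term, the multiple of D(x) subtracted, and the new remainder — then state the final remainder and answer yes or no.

R(x) = 0, so D(x) is a factor of P(x). yes

Step 1: lead(6x⁵ − 12x⁴ + 6x³ − 12x² + 7x − 14) ÷ lead(D) = 6x⁵ ÷ x = 6x⁴. Subtract (6x⁴)·D = 6x⁵ − 12x⁴. Remainder: 6x³ − 12x² + 7x − 14.
Step 2: lead(6x³ − 12x² + 7x − 14) ÷ lead(D) = 6x³ ÷ x = 6x². Subtract (6x²)·D = 6x³ − 12x². Remainder: 7x − 14.
Step 3: lead(7x − 14) ÷ lead(D) = 7x ÷ x = 7. Subtract (7)·D = 7x − 14. Remainder: 0.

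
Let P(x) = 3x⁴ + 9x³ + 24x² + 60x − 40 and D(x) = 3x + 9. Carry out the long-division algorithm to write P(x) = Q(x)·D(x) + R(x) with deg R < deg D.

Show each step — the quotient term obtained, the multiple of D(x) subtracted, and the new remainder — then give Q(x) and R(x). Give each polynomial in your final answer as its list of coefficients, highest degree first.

Q = [1, 0, 8, -4]; R = [-4]

Step 1: lead(3x⁴ + 9x³ + 24x² + 60x − 40) ÷ lead(D) = 3x⁴ ÷ 3x = x³. Subtract (x³)·D = 3x⁴ + 9x³. Remainder: 24x² + 60x − 40.
Step 2: lead(24x² + 60x − 40) ÷ lead(D) = 24x² ÷ 3x = 8x. Subtract (8x)·D = 24x² + 72x. Remainder: −12x − 40.
Step 3: lead(−12x − 40) ÷ lead(D) = −12x ÷ 3x = −4. Subtract (−4)·D = −12x − 36. Remainder: −4.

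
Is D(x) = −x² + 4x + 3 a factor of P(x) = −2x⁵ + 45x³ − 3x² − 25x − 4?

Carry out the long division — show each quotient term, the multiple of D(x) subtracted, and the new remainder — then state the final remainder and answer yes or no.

R(x) = −1, so D(x) is not a factor of P(x). no

Step 1: lead(−2x⁵ + 45x³ − 3x² − 25x − 4) ÷ lead(D) = −2x⁵ ÷ −x² = 2x³. Subtract (2x³)·D = −2x⁵ + 8x⁴ + 6x³. Remainder: −8x⁴ + 39x³ − 3x² − 25x − 4.
Step 2: lead(−8x⁴ + 39x³ − 3x² − 25x − 4) ÷ lead(D) = −8x⁴ ÷ −x² = 8x². Subtract (8x²)·D = −8x⁴ + 32x³ + 24x². Remainder: 7x³ − 27x² − 25x − 4.
Step 3: lead(7x³ − 27x² − 25x − 4) ÷ lead(D) = 7x³ ÷ −x² = −7x. Subtract (−7x)·D = 7x³ − 28x² − 21x. Remainder: x² − 4x − 4.
Step 4: lead(x² − 4x − 4) ÷ lead(D) = x² ÷ −x² = −1. Subtract (−1)·D = x² − 4x − 3. Remainder: −1.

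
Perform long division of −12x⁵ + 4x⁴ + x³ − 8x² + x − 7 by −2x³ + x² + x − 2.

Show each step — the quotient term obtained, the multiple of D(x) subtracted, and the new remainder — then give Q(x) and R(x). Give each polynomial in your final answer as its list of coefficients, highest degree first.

Q = [6, 1, 3]; R = [-1]

Step 1: lead(−12x⁵ + 4x⁴ + x³ − 8x² + x − 7) ÷ lead(D) = −12x⁵ ÷ −2x³ = 6x². Subtract (6x²)·D = −12x⁵ + 6x⁴ + 6x³ − 12x². Remainder: −2x⁴ − 5x³ + 4x² + x − 7.
Step 2: lead(−2x⁴ − 5x³ + 4x² + x − 7) ÷ lead(D) = −2x⁴ ÷ −2x³ = x. Subtract (x)·D = −2x⁴ + x³ + x² − 2x. Remainder: −6x³ + 3x² + 3x − 7.
Step 3: lead(−6x³ + 3x² + 3x − 7) ÷ lead(D) = −6x³ ÷ −2x³ = 3. Subtract (3)·D = −6x³ + 3x² + 3x − 6. Remainder: −1.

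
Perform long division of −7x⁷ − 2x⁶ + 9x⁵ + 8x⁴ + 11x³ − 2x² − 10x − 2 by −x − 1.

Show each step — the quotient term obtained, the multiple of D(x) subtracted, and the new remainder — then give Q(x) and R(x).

Q(x) = 7x⁶ − 5x⁵ − 4x⁴ − 4x³ − 7x² + 9x + 1; R(x) = −1

Step 1: lead(−7x⁷ − 2x⁶ + 9x⁵ + 8x⁴ + 11x³ − 2x² − 10x − 2) ÷ lead(D) = −7x⁷ ÷ −x = 7x⁶. Subtract (7x⁶)·D = −7x⁷ − 7x⁶. Remainder: 5x⁶ + 9x⁵ + 8x⁴ + 11x³ − 2x² − 10x − 2.
Step 2: lead(5x⁶ + 9x⁵ + 8x⁴ + 11x³ − 2x² − 10x − 2) ÷ lead(D) = 5x⁶ ÷ −x = −5x⁵. Subtract (−5x⁵)·D = 5x⁶ + 5x⁵. Remainder: 4x⁵ + 8x⁴ + 11x³ − 2x² − 10x − 2.
Step 3: lead(4x⁵ + 8x⁴ + 11x³ − 2x² − 10x − 2) ÷ lead(D) = 4x⁵ ÷ −x = −4x⁴. Subtract (−4x⁴)·D = 4x⁵ + 4x⁴. Remainder: 4x⁴ + 11x³ − 2x² − 10x − 2.
Step 4: lead(4x⁴ + 11x³ − 2x² − 10x − 2) ÷ lead(D) = 4x⁴ ÷ −x = −4x³. Subtract (−4x³)·D = 4x⁴ + 4x³. Remainder: 7x³ − 2x² − 10x − 2.
Step 5: lead(7x³ − 2x² − 10x − 2) ÷ lead(D) = 7x³ ÷ −x = −7x². Subtract (−7x²)·D = 7x³ + 7x². Remainder: −9x² − 10x − 2.
Step 6: lead(−9x² − 10x − 2) ÷ lead(D) = −9x² ÷ −x = 9x. Subtract (9x)·D = −9x² − 9x. Remainder: −x − 2.
Step 7: lead(−x − 2) ÷ lead(D) = −x ÷ −x = 1. Subtract (1)·D = −x − 1. Remainder: −1.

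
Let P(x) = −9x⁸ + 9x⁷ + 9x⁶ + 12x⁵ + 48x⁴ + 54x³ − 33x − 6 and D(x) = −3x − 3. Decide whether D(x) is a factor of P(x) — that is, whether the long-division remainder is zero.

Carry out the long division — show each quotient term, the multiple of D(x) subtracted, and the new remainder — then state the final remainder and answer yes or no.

R(x) = 0, so D(x) is a factor of P(x). yes

Step 1: lead(−9x⁸ + 9x⁷ + 9x⁶ + 12x⁵ + 48x⁴ + 54x³ − 33x − 6) ÷ lead(D) = −9x⁸ ÷ −3x = 3x⁷. Subtract (3x⁷)·D = −9x⁸ − 9x⁷. Remainder: 18x⁷ + 9x⁶ + 12x⁵ + 48x⁴ + 54x³ − 33x − 6.
Step 2: lead(18x⁷ + 9x⁶ + 12x⁵ + 48x⁴ + 54x³ − 33x − 6) ÷ lead(D) = 18x⁷ ÷ −3x = −6x⁶. Subtract (−6x⁶)·D = 18x⁷ + 18x⁶. Remainder: −9x⁶ + 12x⁵ + 48x⁴ + 54x³ − 33x − 6.
Step 3: lead(−9x⁶ + 12x⁵ + 48x⁴ + 54x³ − 33x − 6) ÷ lead(D) = −9x⁶ ÷ −3x = 3x⁵. Subtract (3x⁵)·D = −9x⁶ − 9x⁵. Remainder: 21x⁵ + 48x⁴ + 54x³ − 33x − 6.
Step 4: lead(21x⁵ + 48x⁴ + 54x³ − 33x − 6) ÷ lead(D) = 21x⁵ ÷ −3x = −7x⁴. Subtract (−7x⁴)·D = 21x⁵ + 21x⁴. Remainder: 27x⁴ + 54x³ − 33x − 6.
Step 5: lead(27x⁴ + 54x³ − 33x − 6) ÷ lead(D) = 27x⁴ ÷ −3x = −9x³. Subtract (−9x³)·D = 27x⁴ + 27x³. Remainder: 27x³ − 33x − 6.
Step 6: lead(27x³ − 33x − 6) ÷ lead(D) = 27x³ ÷ −3x = −9x². Subtract (−9x²)·D = 27x³ + 27x². Remainder: −27x² − 33x − 6.
Step 7: lead(−27x² − 33x − 6) ÷ lead(D) = −27x² ÷ −3x = 9x. Subtract (9x)·D = −27x² − 27x. Remainder: −6x − 6.
Step 8: lead(−6x − 6) ÷ lead(D) = −6x ÷ −3x = 2. Subtract (2)·D = −6x − 6. Remainder: 0.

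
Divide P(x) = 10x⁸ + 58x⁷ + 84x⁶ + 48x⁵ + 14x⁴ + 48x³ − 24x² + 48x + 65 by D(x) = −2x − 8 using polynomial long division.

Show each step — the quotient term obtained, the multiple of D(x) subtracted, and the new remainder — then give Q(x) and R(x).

Q(x) = −5x⁷ − 9x⁶ − 6x⁵ − 7x³ + 4x² − 4x − 8; R(x) = 1

Step 1: lead(10x⁸ + 58x⁷ + 84x⁶ + 48x⁵ + 14x⁴ + 48x³ − 24x² + 48x + 65) ÷ lead(D) = 10x⁸ ÷ −2x = −5x⁷. Subtract (−5x⁷)·D = 10x⁸ + 40x⁷. Remainder: 18x⁷ + 84x⁶ + 48x⁵ + 14x⁴ + 48x³ − 24x² + 48x + 65.
Step 2: lead(18x⁷ + 84x⁶ + 48x⁵ + 14x⁴ + 48x³ − 24x² + 48x + 65) ÷ lead(D) = 18x⁷ ÷ −2x = −9x⁶. Subtract (−9x⁶)·D = 18x⁷ + 72x⁶. Remainder: 12x⁶ + 48x⁵ + 14x⁴ + 48x³ − 24x² + 48x + 65.
Step 3: lead(12x⁶ + 48x⁵ + 14x⁴ + 48x³ − 24x² + 48x + 65) ÷ lead(D) = 12x⁶ ÷ −2x = −6x⁵. Subtract (−6x⁵)·D = 12x⁶ + 48x⁵. Remainder: 14x⁴ + 48x³ − 24x² + 48x + 65.
Step 4: lead(14x⁴ + 48x³ − 24x² + 48x + 65) ÷ lead(D) = 14x⁴ ÷ −2x = −7x³. Subtract (−7x³)·D = 14x⁴ + 56x³. Remainder: −8x³ − 24x² + 48x + 65.
Step 5: lead(−8x³ − 24x² + 48x + 65) ÷ lead(D) = −8x³ ÷ −2x = 4x². Subtract (4x²)·D = −8x³ − 32x². Remainder: 8x² + 48x + 65.
Step 6: lead(8x² + 48x + 65) ÷ lead(D) = 8x² ÷ −2x = −4x. Subtract (−4x)·D = 8x² + 32x. Remainder: 16x + 65.
Step 7: lead(16x + 65) ÷ lead(D) = 16x ÷ −2x = −8. Subtract (−8)·D = 16x + 64. Remainder: 1.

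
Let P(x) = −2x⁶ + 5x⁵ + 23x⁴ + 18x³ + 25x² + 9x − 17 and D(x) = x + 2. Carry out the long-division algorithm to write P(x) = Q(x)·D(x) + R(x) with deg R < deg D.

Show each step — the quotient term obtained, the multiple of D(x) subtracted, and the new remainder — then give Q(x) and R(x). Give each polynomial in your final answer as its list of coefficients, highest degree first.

Q = [-2, 9, 5, 8, 9, -9]; R = [1]

Step 1: lead(−2x⁶ + 5x⁵ + 23x⁴ + 18x³ + 25x² + 9x − 17) ÷ lead(D) = −2x⁶ ÷ x = −2x⁵. Subtract (−2x⁵)·D = −2x⁶ − 4x⁵. Remainder: 9x⁵ + 23x⁴ + 18x³ + 25x² + 9x − 17.
Step 2: lead(9x⁵ + 23x⁴ + 18x³ + 25x² + 9x − 17) ÷ lead(D) = 9x⁵ ÷ x = 9x⁴. Subtract (9x⁴)·D = 9x⁵ + 18x⁴. Remainder: 5x⁴ + 18x³ + 25x² + 9x − 17.
Step 3: lead(5x⁴ + 18x³ + 25x² + 9x − 17) ÷ lead(D) = 5x⁴ ÷ x = 5x³. Subtract (5x³)·D = 5x⁴ + 10x³. Remainder: 8x³ + 25x² + 9x − 17.
Step 4: lead(8x³ + 25x² + 9x − 17) ÷ lead(D) = 8x³ ÷ x = 8x². Subtract (8x²)·D = 8x³ + 16x². Remainder: 9x² + 9x − 17.
Step 5: lead(9x² + 9x − 17) ÷ lead(D) = 9x² ÷ x = 9x. Subtract (9x)·D = 9x² + 18x. Remainder: −9x − 17.
Step 6: lead(−9x − 17) ÷ lead(D) = −9x ÷ x = −9. Subtract (−9)·D = −9x − 18. Remainder: 1.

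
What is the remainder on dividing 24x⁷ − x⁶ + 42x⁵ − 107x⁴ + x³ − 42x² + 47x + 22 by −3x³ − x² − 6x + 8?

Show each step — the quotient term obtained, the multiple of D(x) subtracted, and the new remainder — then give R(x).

R(x) = x² + x − 2

Step 1: lead(24x⁷ − x⁶ + 42x⁵ − 107x⁴ + x³ − 42x² + 47x + 22) ÷ lead(D) = 24x⁷ ÷ −3x³ = −8x⁴. Subtract (−8x⁴)·D = 24x⁷ + 8x⁶ + 48x⁵ − 64x⁴. Remainder: −9x⁶ − 6x⁵ − 43x⁴ + x³ − 42x² + 47x + 22.
Step 2: lead(−9x⁶ − 6x⁵ − 43x⁴ + x³ − 42x² + 47x + 22) ÷ lead(D) = −9x⁶ ÷ −3x³ = 3x³. Subtract (3x³)·D = −9x⁶ − 3x⁵ − 18x⁴ + 24x³. Remainder: −3x⁵ − 25x⁴ − 23x³ − 42x² + 47x + 22.
Step 3: lead(−3x⁵ − 25x⁴ − 23x³ − 42x² + 47x + 22) ÷ lead(D) = −3x⁵ ÷ −3x³ = x². Subtract (x²)·D = −3x⁵ − x⁴ − 6x³ + 8x². Remainder: −24x⁴ − 17x³ − 50x² + 47x + 22.
Step 4: lead(−24x⁴ − 17x³ − 50x² + 47x + 22) ÷ lead(D) = −24x⁴ ÷ −3x³ = 8x. Subtract (8x)·D = −24x⁴ − 8x³ − 48x² + 64x. Remainder: −9x³ − 2x² − 17x + 22.
Step 5: lead(−9x³ − 2x² − 17x + 22) ÷ lead(D) = −9x³ ÷ −3x³ = 3. Subtract (3)·D = −9x³ − 3x² − 18x + 24. Remainder: x² + x − 2.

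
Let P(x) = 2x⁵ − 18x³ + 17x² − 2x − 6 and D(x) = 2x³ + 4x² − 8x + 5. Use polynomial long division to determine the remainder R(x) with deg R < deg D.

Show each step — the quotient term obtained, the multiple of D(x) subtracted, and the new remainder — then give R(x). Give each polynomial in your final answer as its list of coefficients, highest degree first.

R = [-1]

Step 1: lead(2x⁵ − 18x³ + 17x² − 2x − 6) ÷ lead(D) = 2x⁵ ÷ 2x³ = x². Subtract (x²)·D = 2x⁵ + 4x⁴ − 8x³ + 5x². Remainder: −4x⁴ − 10x³ + 12x² − 2x − 6.
Step 2: lead(−4x⁴ − 10x³ + 12x² − 2x − 6) ÷ lead(D) = −4x⁴ ÷ 2x³ = −2x. Subtract (−2x)·D = −4x⁴ − 8x³ + 16x² − 10x. Remainder: −2x³ − 4x² + 8x − 6.
Step 3: lead(−2x³ − 4x² + 8x − 6) ÷ lead(D) = −2x³ ÷ 2x³ = −1. Subtract (−1)·D = −2x³ − 4x² + 8x − 5. Remainder: −1.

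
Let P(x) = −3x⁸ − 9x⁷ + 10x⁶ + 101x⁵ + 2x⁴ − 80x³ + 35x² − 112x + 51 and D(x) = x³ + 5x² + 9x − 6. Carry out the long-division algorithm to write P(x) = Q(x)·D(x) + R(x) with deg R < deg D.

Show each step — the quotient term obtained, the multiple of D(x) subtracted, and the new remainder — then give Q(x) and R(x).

Q(x) = −3x⁵ + 6x⁴ + 7x³ − 6x² + 5x − 9; R(x) = −x² − x − 3

Step 1: lead(−3x⁸ − 9x⁷ + 10x⁶ + 101x⁵ + 2x⁴ − 80x³ + 35x² − 112x + 51) ÷ lead(D) = −3x⁸ ÷ x³ = −3x⁵. Subtract (−3x⁵)·D = −3x⁸ − 15x⁷ − 27x⁶ + 18x⁵. Remainder: 6x⁷ + 37x⁶ + 83x⁵ + 2x⁴ − 80x³ + 35x² − 112x + 51.
Step 2: lead(6x⁷ + 37x⁶ + 83x⁵ + 2x⁴ − 80x³ + 35x² − 112x + 51) ÷ lead(D) = 6x⁷ ÷ x³ = 6x⁴. Subtract (6x⁴)·D = 6x⁷ + 30x⁶ + 54x⁵ − 36x⁴. Remainder: 7x⁶ + 29x⁵ + 38x⁴ − 80x³ + 35x² − 112x + 51.
Step 3: lead(7x⁶ + 29x⁵ + 38x⁴ − 80x³ + 35x² − 112x + 51) ÷ lead(D) = 7x⁶ ÷ x³ = 7x³. Subtract (7x³)·D = 7x⁶ + 35x⁵ + 63x⁴ − 42x³. Remainder: −6x⁵ − 25x⁴ − 38x³ + 35x² − 112x + 51.
Step 4: lead(−6x⁵ − 25x⁴ − 38x³ + 35x² − 112x + 51) ÷ lead(D) = −6x⁵ ÷ x³ = −6x². Subtract (−6x²)·D = −6x⁵ − 30x⁴ − 54x³ + 36x². Remainder: 5x⁴ + 16x³ − x² − 112x + 51.
Step 5: lead(5x⁴ + 16x³ − x² − 112x + 51) ÷ lead(D) = 5x⁴ ÷ x³ = 5x. Subtract (5x)·D = 5x⁴ + 25x³ + 45x² − 30x. Remainder: −9x³ − 46x² − 82x + 51.
Step 6: lead(−9x³ − 46x² − 82x + 51) ÷ lead(D) = −9x³ ÷ x³ = −9. Subtract (−9)·D = −9x³ − 45x² − 81x + 54. Remainder: −x² − x − 3.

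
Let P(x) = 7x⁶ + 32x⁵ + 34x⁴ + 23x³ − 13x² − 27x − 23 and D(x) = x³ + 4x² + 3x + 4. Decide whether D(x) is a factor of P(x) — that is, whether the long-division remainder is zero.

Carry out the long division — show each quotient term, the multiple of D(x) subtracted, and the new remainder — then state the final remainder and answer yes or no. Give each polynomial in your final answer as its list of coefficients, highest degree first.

Step 1: lead(7x⁶ + 32x⁵ + 34x⁴ + 23x³ − 13x² − 27x − 23) ÷ lead(D) = 7x⁶ ÷ x³ = 7x³. Subtract (7x³)·D = 7x⁶ + 28x⁵ + 21x⁴ + 28x³. Remainder: 4x⁵ + 13x⁴ − 5x³ − 13x² − 27x − 23.
Step 2: lead(4x⁵ + 13x⁴ − 5x³ − 13x² − 27x − 23) ÷ lead(D) = 4x⁵ ÷ x³ = 4x². Subtract (4x²)·D = 4x⁵ + 16x⁴ + 12x³ + 16x². Remainder: −3x⁴ − 17x³ − 29x² − 27x − 23.
Step 3: lead(−3x⁴ − 17x³ − 29x² − 27x − 23) ÷ lead(D) = −3x⁴ ÷ x³ = −3x. Subtract (−3x)·D = −3x⁴ − 12x³ − 9x² − 12x. Remainder: −5x³ − 20x² − 15x − 23.
Step 4: lead(−5x³ − 20x² − 15x − 23) ÷ lead(D) = −5x³ ÷ x³ = −5. Subtract (−5)·D = −5x³ − 20x² − 15x − 20. Remainder: −3.

R = [-3], so D(x) is not a factor of P(x). no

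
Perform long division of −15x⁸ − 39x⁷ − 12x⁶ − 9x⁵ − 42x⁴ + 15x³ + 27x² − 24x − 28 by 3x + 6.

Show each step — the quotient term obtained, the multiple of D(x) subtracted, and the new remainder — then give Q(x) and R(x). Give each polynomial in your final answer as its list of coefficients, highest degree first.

Q = [-5, -3, 2, -7, 0, 5, -1, -6]; R = [8]

Step 1: lead(−15x⁸ − 39x⁷ − 12x⁶ − 9x⁵ − 42x⁴ + 15x³ + 27x² − 24x − 28) ÷ lead(D) = −15x⁸ ÷ 3x = −5x⁷. Subtract (−5x⁷)·D = −15x⁸ − 30x⁷. Remainder: −9x⁷ − 12x⁶ − 9x⁵ − 42x⁴ + 15x³ + 27x² − 24x − 28.
Step 2: lead(−9x⁷ − 12x⁶ − 9x⁵ − 42x⁴ + 15x³ + 27x² − 24x − 28) ÷ lead(D) = −9x⁷ ÷ 3x = −3x⁶. Subtract (−3x⁶)·D = −9x⁷ − 18x⁶. Remainder: 6x⁶ − 9x⁵ − 42x⁴ + 15x³ + 27x² − 24x − 28.
Step 3: lead(6x⁶ − 9x⁵ − 42x⁴ + 15x³ + 27x² − 24x − 28) ÷ lead(D) = 6x⁶ ÷ 3x = 2x⁵. Subtract (2x⁵)·D = 6x⁶ + 12x⁵. Remainder: −21x⁵ − 42x⁴ + 15x³ + 27x² − 24x − 28.
Step 4: lead(−21x⁵ − 42x⁴ + 15x³ + 27x² − 24x − 28) ÷ lead(D) = −21x⁵ ÷ 3x = −7x⁴. Subtract (−7x⁴)·D = −21x⁵ − 42x⁴. Remainder: 15x³ + 27x² − 24x − 28.
Step 5: lead(15x³ + 27x² − 24x − 28) ÷ lead(D) = 15x³ ÷ 3x = 5x². Subtract (5x²)·D = 15x³ + 30x². Remainder: −3x² − 24x − 28.
Step 6: lead(−3x² − 24x − 28) ÷ lead(D) = −3x² ÷ 3x = −x. Subtract (−x)·D = −3x² − 6x. Remainder: −18x − 28.
Step 7: lead(−18x − 28) ÷ lead(D) = −18x ÷ 3x = −6. Subtract (−6)·D = −18x − 36. Remainder: 8.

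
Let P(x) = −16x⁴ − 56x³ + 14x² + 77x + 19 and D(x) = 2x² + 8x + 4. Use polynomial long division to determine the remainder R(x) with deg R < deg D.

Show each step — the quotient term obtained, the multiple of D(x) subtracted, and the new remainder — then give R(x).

Step 1: lead(−16x⁴ − 56x³ + 14x² + 77x + 19) ÷ lead(D) = −16x⁴ ÷ 2x² = −8x². Subtract (−8x²)·D = −16x⁴ − 64x³ − 32x². Remainder: 8x³ + 46x² + 77x + 19.
Step 2: lead(8x³ + 46x² + 77x + 19) ÷ lead(D) = 8x³ ÷ 2x² = 4x. Subtract (4x)·D = 8x³ + 32x² + 16x. Remainder: 14x² + 61x + 19.
Step 3: lead(14x² + 61x + 19) ÷ lead(D) = 14x² ÷ 2x² = 7. Subtract (7)·D = 14x² + 56x + 28. Remainder: 5x − 9.

R(x) = 5x − 9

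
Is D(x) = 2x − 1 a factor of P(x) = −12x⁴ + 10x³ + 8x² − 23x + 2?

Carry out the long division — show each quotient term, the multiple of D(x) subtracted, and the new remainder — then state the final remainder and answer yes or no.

Step 1: lead(−12x⁴ + 10x³ + 8x² − 23x + 2) ÷ lead(D) = −12x⁴ ÷ 2x = −6x³. Subtract (−6x³)·D = −12x⁴ + 6x³. Remainder: 4x³ + 8x² − 23x + 2.
Step 2: lead(4x³ + 8x² − 23x + 2) ÷ lead(D) = 4x³ ÷ 2x = 2x². Subtract (2x²)·D = 4x³ − 2x². Remainder: 10x² − 23x + 2.
Step 3: lead(10x² − 23x + 2) ÷ lead(D) = 10x² ÷ 2x = 5x. Subtract (5x)·D = 10x² − 5x. Remainder: −18x + 2.
Step 4: lead(−18x + 2) ÷ lead(D) = −18x ÷ 2x = −9. Subtract (−9)·D = −18x + 9. Remainder: −7.

R(x) = −7, so D(x) is not a factor of P(x). no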